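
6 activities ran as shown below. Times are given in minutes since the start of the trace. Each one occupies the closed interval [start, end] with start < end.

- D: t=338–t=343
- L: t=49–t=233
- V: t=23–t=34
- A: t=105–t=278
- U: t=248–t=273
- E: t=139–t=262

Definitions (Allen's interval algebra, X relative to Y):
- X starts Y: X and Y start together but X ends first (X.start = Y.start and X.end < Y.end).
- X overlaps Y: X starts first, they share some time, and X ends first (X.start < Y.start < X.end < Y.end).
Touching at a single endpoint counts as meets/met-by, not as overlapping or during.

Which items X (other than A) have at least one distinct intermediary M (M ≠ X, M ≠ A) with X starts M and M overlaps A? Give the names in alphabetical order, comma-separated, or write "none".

none

Target A = [t=105, t=278].
Intermediaries M with M overlaps A: L.
Via L — items with X starts L: none.
Union: none.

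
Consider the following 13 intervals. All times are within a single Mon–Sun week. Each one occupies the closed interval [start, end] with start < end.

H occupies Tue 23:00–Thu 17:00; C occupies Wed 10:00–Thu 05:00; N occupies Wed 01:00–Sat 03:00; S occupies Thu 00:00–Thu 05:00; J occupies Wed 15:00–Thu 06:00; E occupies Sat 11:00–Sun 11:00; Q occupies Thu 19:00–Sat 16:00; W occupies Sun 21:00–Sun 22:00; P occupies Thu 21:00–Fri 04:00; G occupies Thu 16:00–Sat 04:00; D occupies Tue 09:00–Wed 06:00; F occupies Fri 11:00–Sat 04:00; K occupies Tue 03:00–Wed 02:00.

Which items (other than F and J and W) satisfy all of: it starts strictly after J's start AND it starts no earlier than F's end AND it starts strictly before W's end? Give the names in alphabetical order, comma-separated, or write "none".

Conditions: its start is strictly after J's start (X.start > Wed 15:00) AND its start is no earlier than F's end (X.start >= Sat 04:00) AND its start is strictly before W's end (X.start < Sun 22:00).
C: start Wed 10:00 > Wed 15:00? ✗; start Wed 10:00 >= Sat 04:00? ✗; start Wed 10:00 < Sun 22:00? ✓ → no.
D: start Tue 09:00 > Wed 15:00? ✗; start Tue 09:00 >= Sat 04:00? ✗; start Tue 09:00 < Sun 22:00? ✓ → no.
E: start Sat 11:00 > Wed 15:00? ✓; start Sat 11:00 >= Sat 04:00? ✓; start Sat 11:00 < Sun 22:00? ✓ → yes.
G: start Thu 16:00 > Wed 15:00? ✓; start Thu 16:00 >= Sat 04:00? ✗; start Thu 16:00 < Sun 22:00? ✓ → no.
H: start Tue 23:00 > Wed 15:00? ✗; start Tue 23:00 >= Sat 04:00? ✗; start Tue 23:00 < Sun 22:00? ✓ → no.
K: start Tue 03:00 > Wed 15:00? ✗; start Tue 03:00 >= Sat 04:00? ✗; start Tue 03:00 < Sun 22:00? ✓ → no.
N: start Wed 01:00 > Wed 15:00? ✗; start Wed 01:00 >= Sat 04:00? ✗; start Wed 01:00 < Sun 22:00? ✓ → no.
P: start Thu 21:00 > Wed 15:00? ✓; start Thu 21:00 >= Sat 04:00? ✗; start Thu 21:00 < Sun 22:00? ✓ → no.
Q: start Thu 19:00 > Wed 15:00? ✓; start Thu 19:00 >= Sat 04:00? ✗; start Thu 19:00 < Sun 22:00? ✓ → no.
S: start Thu 00:00 > Wed 15:00? ✓; start Thu 00:00 >= Sat 04:00? ✗; start Thu 00:00 < Sun 22:00? ✓ → no.
Result: E.

E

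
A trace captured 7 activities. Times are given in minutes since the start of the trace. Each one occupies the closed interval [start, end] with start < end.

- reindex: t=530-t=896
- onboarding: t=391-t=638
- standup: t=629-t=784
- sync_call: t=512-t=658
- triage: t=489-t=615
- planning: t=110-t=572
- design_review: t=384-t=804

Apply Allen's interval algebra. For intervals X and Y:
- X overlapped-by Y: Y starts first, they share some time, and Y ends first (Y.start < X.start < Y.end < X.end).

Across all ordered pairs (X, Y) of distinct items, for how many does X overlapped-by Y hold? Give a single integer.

13

Checking all 42 ordered pairs for relation 'overlapped-by'; matching pairs in alphabetical order:
(design_review, planning): design_review overlapped-by planning ✓
(onboarding, planning): onboarding overlapped-by planning ✓
(reindex, design_review): reindex overlapped-by design_review ✓
(reindex, onboarding): reindex overlapped-by onboarding ✓
(reindex, planning): reindex overlapped-by planning ✓
(reindex, sync_call): reindex overlapped-by sync_call ✓
(reindex, triage): reindex overlapped-by triage ✓
(standup, onboarding): standup overlapped-by onboarding ✓
(standup, sync_call): standup overlapped-by sync_call ✓
(sync_call, onboarding): sync_call overlapped-by onboarding ✓
(sync_call, planning): sync_call overlapped-by planning ✓
(sync_call, triage): sync_call overlapped-by triage ✓
(triage, planning): triage overlapped-by planning ✓
Count: 13.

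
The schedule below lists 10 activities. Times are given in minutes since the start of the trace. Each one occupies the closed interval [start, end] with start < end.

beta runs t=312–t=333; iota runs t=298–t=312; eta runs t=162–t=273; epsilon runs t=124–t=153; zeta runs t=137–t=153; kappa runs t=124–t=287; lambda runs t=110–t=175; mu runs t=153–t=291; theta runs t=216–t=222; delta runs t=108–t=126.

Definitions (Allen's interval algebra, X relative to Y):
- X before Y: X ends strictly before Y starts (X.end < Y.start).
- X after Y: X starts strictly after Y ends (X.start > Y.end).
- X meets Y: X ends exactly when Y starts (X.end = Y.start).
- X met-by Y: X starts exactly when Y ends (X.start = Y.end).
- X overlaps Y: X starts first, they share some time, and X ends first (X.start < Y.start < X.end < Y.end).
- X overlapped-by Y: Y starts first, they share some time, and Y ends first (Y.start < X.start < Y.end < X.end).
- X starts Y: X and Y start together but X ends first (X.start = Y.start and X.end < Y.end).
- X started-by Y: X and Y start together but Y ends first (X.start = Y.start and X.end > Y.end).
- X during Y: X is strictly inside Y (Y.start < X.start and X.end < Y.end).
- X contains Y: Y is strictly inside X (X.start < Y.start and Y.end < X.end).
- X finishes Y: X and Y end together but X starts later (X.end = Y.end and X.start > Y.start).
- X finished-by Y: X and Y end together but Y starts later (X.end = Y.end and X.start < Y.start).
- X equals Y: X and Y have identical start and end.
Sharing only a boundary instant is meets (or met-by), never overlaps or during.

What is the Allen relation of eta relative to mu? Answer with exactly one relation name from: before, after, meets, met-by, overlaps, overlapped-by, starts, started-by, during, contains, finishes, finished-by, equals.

eta = [t=162, t=273]; mu = [t=153, t=291].
Compare endpoints: eta.start > mu.start, eta.start < mu.end, eta.end > mu.start, eta.end < mu.end.
That pattern is 'during'.

during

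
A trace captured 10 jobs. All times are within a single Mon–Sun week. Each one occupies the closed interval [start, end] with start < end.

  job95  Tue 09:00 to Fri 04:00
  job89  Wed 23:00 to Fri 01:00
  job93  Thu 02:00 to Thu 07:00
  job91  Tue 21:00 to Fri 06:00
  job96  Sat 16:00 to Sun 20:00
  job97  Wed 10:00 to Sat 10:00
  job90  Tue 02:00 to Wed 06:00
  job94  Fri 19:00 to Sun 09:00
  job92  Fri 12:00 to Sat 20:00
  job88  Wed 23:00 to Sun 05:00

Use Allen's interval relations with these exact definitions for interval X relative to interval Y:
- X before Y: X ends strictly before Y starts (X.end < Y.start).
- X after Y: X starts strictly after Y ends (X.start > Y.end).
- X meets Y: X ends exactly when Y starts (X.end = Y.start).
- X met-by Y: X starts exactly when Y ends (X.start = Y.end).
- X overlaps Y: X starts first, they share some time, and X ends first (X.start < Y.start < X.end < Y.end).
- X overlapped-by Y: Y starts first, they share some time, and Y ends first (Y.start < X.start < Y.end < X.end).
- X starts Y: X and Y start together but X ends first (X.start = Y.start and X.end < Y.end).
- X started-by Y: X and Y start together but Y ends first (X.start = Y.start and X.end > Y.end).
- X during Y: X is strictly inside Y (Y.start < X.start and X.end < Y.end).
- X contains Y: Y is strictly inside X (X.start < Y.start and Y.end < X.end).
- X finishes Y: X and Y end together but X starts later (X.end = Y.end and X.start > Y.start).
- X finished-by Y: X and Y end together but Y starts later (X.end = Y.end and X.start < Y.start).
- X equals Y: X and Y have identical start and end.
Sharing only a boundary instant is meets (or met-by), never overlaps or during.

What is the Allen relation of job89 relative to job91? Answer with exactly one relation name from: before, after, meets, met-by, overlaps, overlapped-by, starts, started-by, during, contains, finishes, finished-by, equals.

job89 = [Wed 23:00, Fri 01:00]; job91 = [Tue 21:00, Fri 06:00].
Compare endpoints: job89.start > job91.start, job89.start < job91.end, job89.end > job91.start, job89.end < job91.end.
That pattern is 'during'.

during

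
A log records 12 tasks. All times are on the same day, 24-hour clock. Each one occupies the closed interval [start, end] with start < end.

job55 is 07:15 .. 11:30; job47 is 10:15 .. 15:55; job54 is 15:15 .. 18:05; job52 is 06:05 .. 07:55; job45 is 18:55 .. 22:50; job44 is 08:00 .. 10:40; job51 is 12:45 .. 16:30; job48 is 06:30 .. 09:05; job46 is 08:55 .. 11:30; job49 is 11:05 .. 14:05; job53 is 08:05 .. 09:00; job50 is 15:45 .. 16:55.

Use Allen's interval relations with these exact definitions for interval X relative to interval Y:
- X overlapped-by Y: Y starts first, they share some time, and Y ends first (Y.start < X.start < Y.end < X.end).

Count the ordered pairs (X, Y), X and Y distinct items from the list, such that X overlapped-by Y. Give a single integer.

18

Checking all 132 ordered pairs for relation 'overlapped-by'; matching pairs in alphabetical order:
(job44, job48): job44 overlapped-by job48 ✓
(job46, job44): job46 overlapped-by job44 ✓
(job46, job48): job46 overlapped-by job48 ✓
(job46, job53): job46 overlapped-by job53 ✓
(job47, job44): job47 overlapped-by job44 ✓
(job47, job46): job47 overlapped-by job46 ✓
(job47, job55): job47 overlapped-by job55 ✓
(job48, job52): job48 overlapped-by job52 ✓
(job49, job46): job49 overlapped-by job46 ✓
(job49, job55): job49 overlapped-by job55 ✓
(job50, job47): job50 overlapped-by job47 ✓
(job50, job51): job50 overlapped-by job51 ✓
(job51, job47): job51 overlapped-by job47 ✓
(job51, job49): job51 overlapped-by job49 ✓
(job54, job47): job54 overlapped-by job47 ✓
(job54, job51): job54 overlapped-by job51 ✓
(job55, job48): job55 overlapped-by job48 ✓
(job55, job52): job55 overlapped-by job52 ✓
Count: 18.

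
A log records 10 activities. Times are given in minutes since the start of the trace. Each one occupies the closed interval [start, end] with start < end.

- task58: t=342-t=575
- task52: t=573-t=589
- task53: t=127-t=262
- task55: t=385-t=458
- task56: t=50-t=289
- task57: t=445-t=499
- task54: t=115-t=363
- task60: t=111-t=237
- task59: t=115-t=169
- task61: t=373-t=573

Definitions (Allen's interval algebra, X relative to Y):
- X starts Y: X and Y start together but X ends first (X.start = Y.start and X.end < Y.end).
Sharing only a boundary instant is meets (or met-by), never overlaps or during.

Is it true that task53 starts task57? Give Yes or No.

No

task53 = [t=127, t=262], task57 = [t=445, t=499].
Actual relation of task53 to task57: before.
Asked whether 'starts' holds → No.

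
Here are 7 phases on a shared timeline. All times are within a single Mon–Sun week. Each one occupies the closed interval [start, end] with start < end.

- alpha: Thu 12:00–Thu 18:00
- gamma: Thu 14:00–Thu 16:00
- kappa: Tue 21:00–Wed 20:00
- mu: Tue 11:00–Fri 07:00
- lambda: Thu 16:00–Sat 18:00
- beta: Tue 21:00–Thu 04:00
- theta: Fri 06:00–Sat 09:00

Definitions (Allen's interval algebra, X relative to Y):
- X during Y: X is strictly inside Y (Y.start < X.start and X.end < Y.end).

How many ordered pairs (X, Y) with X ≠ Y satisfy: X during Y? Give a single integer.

6

Checking all 42 ordered pairs for relation 'during'; matching pairs in alphabetical order:
(alpha, mu): alpha during mu ✓
(beta, mu): beta during mu ✓
(gamma, alpha): gamma during alpha ✓
(gamma, mu): gamma during mu ✓
(kappa, mu): kappa during mu ✓
(theta, lambda): theta during lambda ✓
Count: 6.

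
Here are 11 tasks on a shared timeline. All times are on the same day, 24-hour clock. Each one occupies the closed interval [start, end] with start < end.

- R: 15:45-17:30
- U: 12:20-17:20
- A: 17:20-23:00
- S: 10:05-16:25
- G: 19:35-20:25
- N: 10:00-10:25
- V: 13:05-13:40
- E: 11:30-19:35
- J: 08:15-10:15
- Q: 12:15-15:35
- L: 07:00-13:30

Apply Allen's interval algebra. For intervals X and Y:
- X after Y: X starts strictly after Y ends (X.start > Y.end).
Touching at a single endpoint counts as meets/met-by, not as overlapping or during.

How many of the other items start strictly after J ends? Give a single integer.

Target J = [08:15, 10:15].
A [17:20, 23:00] → after → counts.
E [11:30, 19:35] → after → counts.
G [19:35, 20:25] → after → counts.
L [07:00, 13:30] → contains → no.
N [10:00, 10:25] → overlapped-by → no.
Q [12:15, 15:35] → after → counts.
R [15:45, 17:30] → after → counts.
S [10:05, 16:25] → overlapped-by → no.
U [12:20, 17:20] → after → counts.
V [13:05, 13:40] → after → counts.
Total: 7.

7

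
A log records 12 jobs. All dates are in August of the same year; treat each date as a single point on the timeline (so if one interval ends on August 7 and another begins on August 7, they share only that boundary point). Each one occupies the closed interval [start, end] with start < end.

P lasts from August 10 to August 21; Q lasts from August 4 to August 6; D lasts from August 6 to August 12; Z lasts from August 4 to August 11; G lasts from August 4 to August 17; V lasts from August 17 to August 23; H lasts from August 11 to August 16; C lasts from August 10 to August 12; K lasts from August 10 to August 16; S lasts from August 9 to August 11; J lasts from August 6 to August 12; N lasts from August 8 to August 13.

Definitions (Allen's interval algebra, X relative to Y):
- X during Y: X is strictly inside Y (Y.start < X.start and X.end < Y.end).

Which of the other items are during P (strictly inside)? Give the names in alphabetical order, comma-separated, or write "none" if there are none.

Target P = [August 10, August 21].
C [August 10, August 12] → starts → no.
D [August 6, August 12] → overlaps → no.
G [August 4, August 17] → overlaps → no.
H [August 11, August 16] → during → yes.
J [August 6, August 12] → overlaps → no.
K [August 10, August 16] → starts → no.
N [August 8, August 13] → overlaps → no.
Q [August 4, August 6] → before → no.
S [August 9, August 11] → overlaps → no.
V [August 17, August 23] → overlapped-by → no.
Z [August 4, August 11] → overlaps → no.
Result: H.

H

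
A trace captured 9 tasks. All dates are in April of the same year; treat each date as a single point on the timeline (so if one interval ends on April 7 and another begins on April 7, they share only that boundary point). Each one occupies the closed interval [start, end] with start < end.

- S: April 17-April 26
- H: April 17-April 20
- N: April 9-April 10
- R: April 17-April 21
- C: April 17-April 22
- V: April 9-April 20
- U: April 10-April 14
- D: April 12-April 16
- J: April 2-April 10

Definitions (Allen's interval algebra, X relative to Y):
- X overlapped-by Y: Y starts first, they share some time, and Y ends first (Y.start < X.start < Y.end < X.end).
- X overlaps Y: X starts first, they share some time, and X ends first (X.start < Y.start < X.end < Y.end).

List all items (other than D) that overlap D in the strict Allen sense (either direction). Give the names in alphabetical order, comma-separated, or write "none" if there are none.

Target D = [April 12, April 16].
C [April 17, April 22] → after → no.
H [April 17, April 20] → after → no.
J [April 2, April 10] → before → no.
N [April 9, April 10] → before → no.
R [April 17, April 21] → after → no.
S [April 17, April 26] → after → no.
U [April 10, April 14] → overlaps → yes.
V [April 9, April 20] → contains → no.
Result: U.

U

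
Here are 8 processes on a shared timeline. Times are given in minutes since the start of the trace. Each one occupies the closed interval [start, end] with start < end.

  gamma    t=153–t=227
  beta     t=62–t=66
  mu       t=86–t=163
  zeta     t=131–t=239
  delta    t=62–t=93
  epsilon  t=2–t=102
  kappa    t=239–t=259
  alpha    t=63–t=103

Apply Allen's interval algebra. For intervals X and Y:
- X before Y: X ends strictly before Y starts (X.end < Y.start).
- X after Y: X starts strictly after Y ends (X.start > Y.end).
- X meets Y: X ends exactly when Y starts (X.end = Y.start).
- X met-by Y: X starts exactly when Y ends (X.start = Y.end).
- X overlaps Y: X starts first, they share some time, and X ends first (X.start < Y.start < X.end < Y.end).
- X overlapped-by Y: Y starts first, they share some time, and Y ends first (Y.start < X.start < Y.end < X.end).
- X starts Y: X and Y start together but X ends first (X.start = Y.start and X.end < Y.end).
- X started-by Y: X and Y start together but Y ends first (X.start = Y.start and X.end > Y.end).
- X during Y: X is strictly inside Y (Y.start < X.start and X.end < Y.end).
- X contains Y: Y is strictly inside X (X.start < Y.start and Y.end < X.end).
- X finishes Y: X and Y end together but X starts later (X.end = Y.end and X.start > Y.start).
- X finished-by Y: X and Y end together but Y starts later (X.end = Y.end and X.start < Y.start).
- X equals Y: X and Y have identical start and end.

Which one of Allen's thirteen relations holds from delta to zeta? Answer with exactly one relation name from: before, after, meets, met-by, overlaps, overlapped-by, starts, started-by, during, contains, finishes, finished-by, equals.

before

delta = [t=62, t=93]; zeta = [t=131, t=239].
Compare endpoints: delta.start < zeta.start, delta.start < zeta.end, delta.end < zeta.start, delta.end < zeta.end.
That pattern is 'before'.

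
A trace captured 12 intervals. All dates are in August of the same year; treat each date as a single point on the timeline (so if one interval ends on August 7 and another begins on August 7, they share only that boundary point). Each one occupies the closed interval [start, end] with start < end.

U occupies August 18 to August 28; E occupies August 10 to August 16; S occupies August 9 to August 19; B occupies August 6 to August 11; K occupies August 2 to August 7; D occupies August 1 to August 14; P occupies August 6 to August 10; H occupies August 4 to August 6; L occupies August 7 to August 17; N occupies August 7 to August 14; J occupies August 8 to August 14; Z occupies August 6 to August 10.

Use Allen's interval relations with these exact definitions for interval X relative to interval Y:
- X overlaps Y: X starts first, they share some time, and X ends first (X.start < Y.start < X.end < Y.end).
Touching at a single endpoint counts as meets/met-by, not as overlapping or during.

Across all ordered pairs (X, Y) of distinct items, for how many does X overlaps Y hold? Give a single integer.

Checking all 132 ordered pairs for relation 'overlaps'; matching pairs in alphabetical order:
(B, E): B overlaps E ✓
(B, J): B overlaps J ✓
(B, L): B overlaps L ✓
(B, N): B overlaps N ✓
(B, S): B overlaps S ✓
(D, E): D overlaps E ✓
(D, L): D overlaps L ✓
(D, S): D overlaps S ✓
(J, E): J overlaps E ✓
(J, S): J overlaps S ✓
(K, B): K overlaps B ✓
(K, P): K overlaps P ✓
(K, Z): K overlaps Z ✓
(L, S): L overlaps S ✓
(N, E): N overlaps E ✓
(N, S): N overlaps S ✓
(P, J): P overlaps J ✓
(P, L): P overlaps L ✓
(P, N): P overlaps N ✓
(P, S): P overlaps S ✓
(S, U): S overlaps U ✓
(Z, J): Z overlaps J ✓
(Z, L): Z overlaps L ✓
(Z, N): Z overlaps N ✓
... plus 1 further pairs not listed.
Count: 25.

25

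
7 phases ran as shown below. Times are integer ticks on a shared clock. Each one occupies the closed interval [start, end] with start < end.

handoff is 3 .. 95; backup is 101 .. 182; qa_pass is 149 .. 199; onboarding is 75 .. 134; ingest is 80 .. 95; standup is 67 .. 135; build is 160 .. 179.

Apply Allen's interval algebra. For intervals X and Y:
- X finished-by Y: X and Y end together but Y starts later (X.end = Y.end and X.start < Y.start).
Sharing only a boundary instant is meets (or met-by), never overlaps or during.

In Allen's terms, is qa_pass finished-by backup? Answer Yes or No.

No

qa_pass = [149, 199], backup = [101, 182].
Actual relation of qa_pass to backup: overlapped-by.
Asked whether 'finished-by' holds → No.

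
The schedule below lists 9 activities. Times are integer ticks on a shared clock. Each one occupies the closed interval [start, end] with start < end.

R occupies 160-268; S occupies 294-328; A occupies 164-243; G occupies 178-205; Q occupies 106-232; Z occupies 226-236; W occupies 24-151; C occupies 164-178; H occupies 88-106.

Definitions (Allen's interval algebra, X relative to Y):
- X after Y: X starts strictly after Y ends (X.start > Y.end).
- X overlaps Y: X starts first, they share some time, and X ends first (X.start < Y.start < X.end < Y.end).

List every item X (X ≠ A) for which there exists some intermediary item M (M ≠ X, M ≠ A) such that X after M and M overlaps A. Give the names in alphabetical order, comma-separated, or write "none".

S

Target A = [164, 243].
Intermediaries M with M overlaps A: Q.
Via Q — items with X after Q: S.
Union: S.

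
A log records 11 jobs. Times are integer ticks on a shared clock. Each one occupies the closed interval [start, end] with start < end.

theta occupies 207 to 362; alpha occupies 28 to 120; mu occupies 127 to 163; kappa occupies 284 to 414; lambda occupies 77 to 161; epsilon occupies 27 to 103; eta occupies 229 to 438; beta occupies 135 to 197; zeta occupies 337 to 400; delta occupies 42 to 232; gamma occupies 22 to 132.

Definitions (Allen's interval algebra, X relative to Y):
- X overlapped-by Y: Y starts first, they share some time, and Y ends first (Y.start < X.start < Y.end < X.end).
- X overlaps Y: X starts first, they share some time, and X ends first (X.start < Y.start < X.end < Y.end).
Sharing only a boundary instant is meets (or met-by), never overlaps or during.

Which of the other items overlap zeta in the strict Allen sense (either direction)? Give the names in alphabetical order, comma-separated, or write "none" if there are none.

theta

Target zeta = [337, 400].
alpha [28, 120] → before → no.
beta [135, 197] → before → no.
delta [42, 232] → before → no.
epsilon [27, 103] → before → no.
eta [229, 438] → contains → no.
gamma [22, 132] → before → no.
kappa [284, 414] → contains → no.
lambda [77, 161] → before → no.
mu [127, 163] → before → no.
theta [207, 362] → overlaps → yes.
Result: theta.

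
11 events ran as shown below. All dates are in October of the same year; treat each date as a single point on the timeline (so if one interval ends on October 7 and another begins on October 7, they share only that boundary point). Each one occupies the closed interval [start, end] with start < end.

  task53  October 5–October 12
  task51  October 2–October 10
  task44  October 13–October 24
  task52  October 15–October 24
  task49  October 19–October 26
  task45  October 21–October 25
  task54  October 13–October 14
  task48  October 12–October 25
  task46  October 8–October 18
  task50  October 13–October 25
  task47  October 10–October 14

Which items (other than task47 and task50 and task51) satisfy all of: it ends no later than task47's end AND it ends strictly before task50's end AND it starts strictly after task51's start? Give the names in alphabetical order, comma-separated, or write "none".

task53, task54

Conditions: its end is no later than task47's end (X.end <= October 14) AND its end is strictly before task50's end (X.end < October 25) AND its start is strictly after task51's start (X.start > October 2).
task44: end October 24 <= October 14? ✗; end October 24 < October 25? ✓; start October 13 > October 2? ✓ → no.
task45: end October 25 <= October 14? ✗; end October 25 < October 25? ✗; start October 21 > October 2? ✓ → no.
task46: end October 18 <= October 14? ✗; end October 18 < October 25? ✓; start October 8 > October 2? ✓ → no.
task48: end October 25 <= October 14? ✗; end October 25 < October 25? ✗; start October 12 > October 2? ✓ → no.
task49: end October 26 <= October 14? ✗; end October 26 < October 25? ✗; start October 19 > October 2? ✓ → no.
task52: end October 24 <= October 14? ✗; end October 24 < October 25? ✓; start October 15 > October 2? ✓ → no.
task53: end October 12 <= October 14? ✓; end October 12 < October 25? ✓; start October 5 > October 2? ✓ → yes.
task54: end October 14 <= October 14? ✓; end October 14 < October 25? ✓; start October 13 > October 2? ✓ → yes.
Result: task53, task54.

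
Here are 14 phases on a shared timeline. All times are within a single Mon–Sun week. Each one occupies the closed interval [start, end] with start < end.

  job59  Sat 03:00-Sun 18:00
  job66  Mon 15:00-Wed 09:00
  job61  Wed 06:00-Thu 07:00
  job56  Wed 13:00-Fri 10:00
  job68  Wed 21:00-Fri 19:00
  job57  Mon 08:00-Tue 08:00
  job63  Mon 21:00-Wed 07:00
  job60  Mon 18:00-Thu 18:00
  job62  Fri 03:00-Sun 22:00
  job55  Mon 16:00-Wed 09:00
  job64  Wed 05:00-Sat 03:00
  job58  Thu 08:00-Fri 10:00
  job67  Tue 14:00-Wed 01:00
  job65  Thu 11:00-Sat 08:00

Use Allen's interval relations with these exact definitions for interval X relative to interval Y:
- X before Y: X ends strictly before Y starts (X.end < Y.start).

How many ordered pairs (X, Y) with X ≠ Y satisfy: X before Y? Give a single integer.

Checking all 182 ordered pairs for relation 'before'; matching pairs in alphabetical order:
(job55, job56): job55 before job56 ✓
(job55, job58): job55 before job58 ✓
(job55, job59): job55 before job59 ✓
(job55, job62): job55 before job62 ✓
(job55, job65): job55 before job65 ✓
(job55, job68): job55 before job68 ✓
(job56, job59): job56 before job59 ✓
(job57, job56): job57 before job56 ✓
(job57, job58): job57 before job58 ✓
(job57, job59): job57 before job59 ✓
(job57, job61): job57 before job61 ✓
(job57, job62): job57 before job62 ✓
(job57, job64): job57 before job64 ✓
(job57, job65): job57 before job65 ✓
(job57, job67): job57 before job67 ✓
(job57, job68): job57 before job68 ✓
(job58, job59): job58 before job59 ✓
(job60, job59): job60 before job59 ✓
(job60, job62): job60 before job62 ✓
(job61, job58): job61 before job58 ✓
(job61, job59): job61 before job59 ✓
(job61, job62): job61 before job62 ✓
(job61, job65): job61 before job65 ✓
(job63, job56): job63 before job56 ✓
... plus 20 further pairs not listed.
Count: 44.

44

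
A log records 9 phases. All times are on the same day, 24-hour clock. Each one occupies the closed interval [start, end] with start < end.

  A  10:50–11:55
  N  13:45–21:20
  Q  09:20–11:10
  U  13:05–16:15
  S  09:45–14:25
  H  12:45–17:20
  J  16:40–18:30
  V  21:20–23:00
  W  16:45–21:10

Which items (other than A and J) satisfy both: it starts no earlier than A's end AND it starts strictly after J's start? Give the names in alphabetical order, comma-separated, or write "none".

V, W

Conditions: its start is no earlier than A's end (X.start >= 11:55) AND its start is strictly after J's start (X.start > 16:40).
H: start 12:45 >= 11:55? ✓; start 12:45 > 16:40? ✗ → no.
N: start 13:45 >= 11:55? ✓; start 13:45 > 16:40? ✗ → no.
Q: start 09:20 >= 11:55? ✗; start 09:20 > 16:40? ✗ → no.
S: start 09:45 >= 11:55? ✗; start 09:45 > 16:40? ✗ → no.
U: start 13:05 >= 11:55? ✓; start 13:05 > 16:40? ✗ → no.
V: start 21:20 >= 11:55? ✓; start 21:20 > 16:40? ✓ → yes.
W: start 16:45 >= 11:55? ✓; start 16:45 > 16:40? ✓ → yes.
Result: V, W.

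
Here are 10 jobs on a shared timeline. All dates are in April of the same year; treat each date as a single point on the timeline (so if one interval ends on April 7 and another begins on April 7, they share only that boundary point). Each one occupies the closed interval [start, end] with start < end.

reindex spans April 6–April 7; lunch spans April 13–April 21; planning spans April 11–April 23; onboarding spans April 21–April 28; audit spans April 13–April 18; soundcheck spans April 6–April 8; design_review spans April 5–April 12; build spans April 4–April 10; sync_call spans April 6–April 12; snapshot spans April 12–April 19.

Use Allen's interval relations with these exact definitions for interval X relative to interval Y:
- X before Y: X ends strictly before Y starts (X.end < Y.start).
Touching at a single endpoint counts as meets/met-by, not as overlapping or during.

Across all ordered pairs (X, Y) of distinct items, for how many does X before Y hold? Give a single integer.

23

Checking all 90 ordered pairs for relation 'before'; matching pairs in alphabetical order:
(audit, onboarding): audit before onboarding ✓
(build, audit): build before audit ✓
(build, lunch): build before lunch ✓
(build, onboarding): build before onboarding ✓
(build, planning): build before planning ✓
(build, snapshot): build before snapshot ✓
(design_review, audit): design_review before audit ✓
(design_review, lunch): design_review before lunch ✓
(design_review, onboarding): design_review before onboarding ✓
(reindex, audit): reindex before audit ✓
(reindex, lunch): reindex before lunch ✓
(reindex, onboarding): reindex before onboarding ✓
(reindex, planning): reindex before planning ✓
(reindex, snapshot): reindex before snapshot ✓
(snapshot, onboarding): snapshot before onboarding ✓
(soundcheck, audit): soundcheck before audit ✓
(soundcheck, lunch): soundcheck before lunch ✓
(soundcheck, onboarding): soundcheck before onboarding ✓
(soundcheck, planning): soundcheck before planning ✓
(soundcheck, snapshot): soundcheck before snapshot ✓
(sync_call, audit): sync_call before audit ✓
(sync_call, lunch): sync_call before lunch ✓
(sync_call, onboarding): sync_call before onboarding ✓
Count: 23.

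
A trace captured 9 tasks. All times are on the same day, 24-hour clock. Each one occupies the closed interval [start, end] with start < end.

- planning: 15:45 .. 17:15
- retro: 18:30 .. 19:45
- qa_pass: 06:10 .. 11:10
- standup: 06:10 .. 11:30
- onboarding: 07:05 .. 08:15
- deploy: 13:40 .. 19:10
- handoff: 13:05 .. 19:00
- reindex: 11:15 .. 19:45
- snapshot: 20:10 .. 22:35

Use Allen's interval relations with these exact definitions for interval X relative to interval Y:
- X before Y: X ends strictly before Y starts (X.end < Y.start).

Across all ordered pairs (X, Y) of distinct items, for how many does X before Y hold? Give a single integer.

23

Checking all 72 ordered pairs for relation 'before'; matching pairs in alphabetical order:
(deploy, snapshot): deploy before snapshot ✓
(handoff, snapshot): handoff before snapshot ✓
(onboarding, deploy): onboarding before deploy ✓
(onboarding, handoff): onboarding before handoff ✓
(onboarding, planning): onboarding before planning ✓
(onboarding, reindex): onboarding before reindex ✓
(onboarding, retro): onboarding before retro ✓
(onboarding, snapshot): onboarding before snapshot ✓
(planning, retro): planning before retro ✓
(planning, snapshot): planning before snapshot ✓
(qa_pass, deploy): qa_pass before deploy ✓
(qa_pass, handoff): qa_pass before handoff ✓
(qa_pass, planning): qa_pass before planning ✓
(qa_pass, reindex): qa_pass before reindex ✓
(qa_pass, retro): qa_pass before retro ✓
(qa_pass, snapshot): qa_pass before snapshot ✓
(reindex, snapshot): reindex before snapshot ✓
(retro, snapshot): retro before snapshot ✓
(standup, deploy): standup before deploy ✓
(standup, handoff): standup before handoff ✓
(standup, planning): standup before planning ✓
(standup, retro): standup before retro ✓
(standup, snapshot): standup before snapshot ✓
Count: 23.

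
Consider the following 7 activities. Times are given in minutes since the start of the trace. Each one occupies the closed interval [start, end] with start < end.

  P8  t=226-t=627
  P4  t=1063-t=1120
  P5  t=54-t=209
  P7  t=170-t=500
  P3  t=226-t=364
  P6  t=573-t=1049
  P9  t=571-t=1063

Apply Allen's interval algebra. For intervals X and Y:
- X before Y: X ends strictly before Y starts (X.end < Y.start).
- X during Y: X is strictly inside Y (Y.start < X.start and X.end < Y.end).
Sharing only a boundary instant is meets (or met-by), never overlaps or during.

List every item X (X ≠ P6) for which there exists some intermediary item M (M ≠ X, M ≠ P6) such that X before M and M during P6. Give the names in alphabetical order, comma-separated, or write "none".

none

Target P6 = [t=573, t=1049].
Intermediaries M with M during P6: none.
Union: none.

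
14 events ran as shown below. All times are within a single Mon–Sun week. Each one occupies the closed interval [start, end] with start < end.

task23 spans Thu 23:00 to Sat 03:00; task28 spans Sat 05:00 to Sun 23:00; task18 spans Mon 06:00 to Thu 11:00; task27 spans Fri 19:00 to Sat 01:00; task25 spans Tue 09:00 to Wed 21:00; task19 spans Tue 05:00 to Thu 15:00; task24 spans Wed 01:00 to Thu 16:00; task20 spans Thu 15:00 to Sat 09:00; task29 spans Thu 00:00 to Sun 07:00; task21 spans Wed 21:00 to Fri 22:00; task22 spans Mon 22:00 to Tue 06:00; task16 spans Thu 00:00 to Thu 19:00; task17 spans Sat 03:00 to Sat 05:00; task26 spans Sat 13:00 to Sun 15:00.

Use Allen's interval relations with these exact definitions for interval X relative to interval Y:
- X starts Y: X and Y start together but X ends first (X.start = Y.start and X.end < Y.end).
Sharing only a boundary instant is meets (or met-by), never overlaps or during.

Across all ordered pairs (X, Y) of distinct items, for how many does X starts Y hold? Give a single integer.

1

Checking all 182 ordered pairs for relation 'starts'; matching pairs in alphabetical order:
(task16, task29): task16 starts task29 ✓
Count: 1.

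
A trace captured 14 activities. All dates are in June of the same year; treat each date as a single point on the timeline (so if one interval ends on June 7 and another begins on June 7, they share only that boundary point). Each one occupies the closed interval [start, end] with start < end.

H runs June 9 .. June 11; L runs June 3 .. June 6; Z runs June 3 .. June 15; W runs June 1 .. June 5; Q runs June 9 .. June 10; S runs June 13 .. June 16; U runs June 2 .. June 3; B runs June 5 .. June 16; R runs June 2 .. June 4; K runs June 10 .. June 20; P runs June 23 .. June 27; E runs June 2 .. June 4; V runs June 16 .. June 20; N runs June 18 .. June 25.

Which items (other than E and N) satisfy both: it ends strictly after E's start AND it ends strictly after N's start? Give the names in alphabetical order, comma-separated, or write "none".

Conditions: its end is strictly after E's start (X.end > June 2) AND its end is strictly after N's start (X.end > June 18).
B: end June 16 > June 2? ✓; end June 16 > June 18? ✗ → no.
H: end June 11 > June 2? ✓; end June 11 > June 18? ✗ → no.
K: end June 20 > June 2? ✓; end June 20 > June 18? ✓ → yes.
L: end June 6 > June 2? ✓; end June 6 > June 18? ✗ → no.
P: end June 27 > June 2? ✓; end June 27 > June 18? ✓ → yes.
Q: end June 10 > June 2? ✓; end June 10 > June 18? ✗ → no.
R: end June 4 > June 2? ✓; end June 4 > June 18? ✗ → no.
S: end June 16 > June 2? ✓; end June 16 > June 18? ✗ → no.
U: end June 3 > June 2? ✓; end June 3 > June 18? ✗ → no.
V: end June 20 > June 2? ✓; end June 20 > June 18? ✓ → yes.
W: end June 5 > June 2? ✓; end June 5 > June 18? ✗ → no.
Z: end June 15 > June 2? ✓; end June 15 > June 18? ✗ → no.
Result: K, P, V.

K, P, V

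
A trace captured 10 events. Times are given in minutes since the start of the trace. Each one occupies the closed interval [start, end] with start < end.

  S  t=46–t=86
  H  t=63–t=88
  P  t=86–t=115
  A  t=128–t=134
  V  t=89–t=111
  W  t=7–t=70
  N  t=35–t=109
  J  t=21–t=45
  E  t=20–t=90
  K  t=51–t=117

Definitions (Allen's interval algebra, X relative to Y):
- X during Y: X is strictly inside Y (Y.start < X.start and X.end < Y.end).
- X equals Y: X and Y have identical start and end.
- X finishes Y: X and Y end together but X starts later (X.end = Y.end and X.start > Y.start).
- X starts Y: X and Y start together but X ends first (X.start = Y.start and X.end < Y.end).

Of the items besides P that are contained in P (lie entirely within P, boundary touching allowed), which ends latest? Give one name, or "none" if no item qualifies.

V

Target P = [t=86, t=115].
A [t=128, t=134] → after → excluded.
E [t=20, t=90] → overlaps → excluded.
H [t=63, t=88] → overlaps → excluded.
J [t=21, t=45] → before → excluded.
K [t=51, t=117] → contains → excluded.
N [t=35, t=109] → overlaps → excluded.
S [t=46, t=86] → meets → excluded.
V [t=89, t=111] → during → candidate.
W [t=7, t=70] → before → excluded.
Among candidates, latest end is t=111 → V.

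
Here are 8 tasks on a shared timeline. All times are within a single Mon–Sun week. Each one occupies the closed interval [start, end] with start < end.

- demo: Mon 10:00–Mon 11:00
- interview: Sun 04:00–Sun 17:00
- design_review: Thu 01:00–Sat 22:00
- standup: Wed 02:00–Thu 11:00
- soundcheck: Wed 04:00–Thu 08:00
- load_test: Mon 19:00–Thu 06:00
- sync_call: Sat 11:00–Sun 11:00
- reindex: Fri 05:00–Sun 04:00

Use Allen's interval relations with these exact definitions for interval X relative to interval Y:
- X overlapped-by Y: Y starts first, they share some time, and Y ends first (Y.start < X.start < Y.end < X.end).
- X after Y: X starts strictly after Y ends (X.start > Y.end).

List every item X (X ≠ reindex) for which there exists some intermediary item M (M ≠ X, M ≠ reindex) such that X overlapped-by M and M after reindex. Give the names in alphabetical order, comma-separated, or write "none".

none

Target reindex = [Fri 05:00, Sun 04:00].
Intermediaries M with M after reindex: none.
Union: none.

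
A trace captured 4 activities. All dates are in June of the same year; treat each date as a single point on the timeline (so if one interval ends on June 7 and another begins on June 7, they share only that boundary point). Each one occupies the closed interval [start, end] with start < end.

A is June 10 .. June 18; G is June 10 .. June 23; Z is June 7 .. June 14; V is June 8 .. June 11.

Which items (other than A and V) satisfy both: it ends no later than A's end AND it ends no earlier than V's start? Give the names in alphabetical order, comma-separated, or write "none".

Z

Conditions: its end is no later than A's end (X.end <= June 18) AND its end is no earlier than V's start (X.end >= June 8).
G: end June 23 <= June 18? ✗; end June 23 >= June 8? ✓ → no.
Z: end June 14 <= June 18? ✓; end June 14 >= June 8? ✓ → yes.
Result: Z.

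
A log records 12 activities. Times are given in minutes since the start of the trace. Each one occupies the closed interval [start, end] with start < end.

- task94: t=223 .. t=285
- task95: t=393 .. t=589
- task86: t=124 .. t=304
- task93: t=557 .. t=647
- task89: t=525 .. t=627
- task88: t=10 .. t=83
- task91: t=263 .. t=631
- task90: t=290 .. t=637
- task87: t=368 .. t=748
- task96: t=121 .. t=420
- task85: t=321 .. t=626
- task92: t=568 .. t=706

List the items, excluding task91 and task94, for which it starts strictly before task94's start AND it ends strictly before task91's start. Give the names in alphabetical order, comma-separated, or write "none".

Conditions: its start is strictly before task94's start (X.start < t=223) AND its end is strictly before task91's start (X.end < t=263).
task85: start t=321 < t=223? ✗; end t=626 < t=263? ✗ → no.
task86: start t=124 < t=223? ✓; end t=304 < t=263? ✗ → no.
task87: start t=368 < t=223? ✗; end t=748 < t=263? ✗ → no.
task88: start t=10 < t=223? ✓; end t=83 < t=263? ✓ → yes.
task89: start t=525 < t=223? ✗; end t=627 < t=263? ✗ → no.
task90: start t=290 < t=223? ✗; end t=637 < t=263? ✗ → no.
task92: start t=568 < t=223? ✗; end t=706 < t=263? ✗ → no.
task93: start t=557 < t=223? ✗; end t=647 < t=263? ✗ → no.
task95: start t=393 < t=223? ✗; end t=589 < t=263? ✗ → no.
task96: start t=121 < t=223? ✓; end t=420 < t=263? ✗ → no.
Result: task88.

task88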